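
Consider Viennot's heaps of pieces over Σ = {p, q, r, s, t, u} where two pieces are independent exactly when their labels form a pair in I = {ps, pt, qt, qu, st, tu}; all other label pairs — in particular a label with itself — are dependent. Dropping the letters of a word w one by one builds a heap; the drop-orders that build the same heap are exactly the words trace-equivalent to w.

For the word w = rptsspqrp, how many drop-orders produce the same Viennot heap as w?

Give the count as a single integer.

piece 0:r — minimal
piece 1:p rests on {0:r}
piece 2:t rests on {0:r}
piece 3:s rests on {0:r}
piece 4:s rests on {3:s}
piece 5:p rests on {1:p}
piece 6:q rests on {4:s, 5:p}
piece 7:r rests on {2:t, 6:q}
piece 8:p rests on {7:r}
minimal pieces: {0:r}
ways to finish when only these pieces remain (= sum over removing one remaining piece with nothing left below it):
  1 left: {8}→1
  2 left: {7,8}→1
  3 left: {2,7,8}→1  {6,7,8}→1
  4 left: {2,6,7,8}→2  {4,6,7,8}→1  {5,6,7,8}→1
  5 left: {1,5,6,7,8}→1  {2,4,6,7,8}→3  {2,5,6,7,8}→3  {3,4,6,7,8}→1  {4,5,6,7,8}→2
  6 left: {1,2,5,6,7,8}→4  {1,4,5,6,7,8}→3  {2,3,4,6,7,8}→4  {2,4,5,6,7,8}→8  {3,4,5,6,7,8}→3
  7 left: {1,2,4,5,6,7,8}→15  {1,3,4,5,6,7,8}→6  {2,3,4,5,6,7,8}→15
  placing 0:r first → 36 extensions

36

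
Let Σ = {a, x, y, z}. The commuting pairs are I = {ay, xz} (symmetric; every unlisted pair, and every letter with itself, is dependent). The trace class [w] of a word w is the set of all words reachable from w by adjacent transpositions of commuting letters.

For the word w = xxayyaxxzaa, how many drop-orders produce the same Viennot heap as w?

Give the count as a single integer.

18

piece 0:x — minimal
piece 1:x rests on {0:x}
piece 2:a rests on {1:x}
piece 3:y rests on {1:x}
piece 4:y rests on {3:y}
piece 5:a rests on {2:a}
piece 6:x rests on {4:y, 5:a}
piece 7:x rests on {6:x}
piece 8:z rests on {4:y, 5:a}
piece 9:a rests on {7:x, 8:z}
piece 10:a rests on {9:a}
minimal pieces: {0:x}
ways to finish when only these pieces remain (= sum over removing one remaining piece with nothing left below it):
  1 left: {10}→1
  2 left: {9,10}→1
  3 left: {7,9,10}→1  {8,9,10}→1
  4 left: {6,7,9,10}→1  {7,8,9,10}→2
  5 left: {6,7,8,9,10}→3
  6 left: {4,6,7,8,9,10}→3  {5,6,7,8,9,10}→3
  7 left: {2,5,6,7,8,9,10}→3  {3,4,6,7,8,9,10}→3  {4,5,6,7,8,9,10}→6
  8 left: {2,4,5,6,7,8,9,10}→9  {3,4,5,6,7,8,9,10}→9
  9 left: {2,3,4,5,6,7,8,9,10}→18
  placing 0:x first → 18 extensions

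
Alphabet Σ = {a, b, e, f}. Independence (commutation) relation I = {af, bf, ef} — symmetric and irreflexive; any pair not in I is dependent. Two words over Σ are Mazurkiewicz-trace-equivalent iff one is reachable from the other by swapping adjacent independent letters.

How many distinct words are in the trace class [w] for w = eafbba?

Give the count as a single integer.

6

piece 0:e — minimal
piece 1:a rests on {0:e}
piece 2:f — minimal
piece 3:b rests on {1:a}
piece 4:b rests on {3:b}
piece 5:a rests on {4:b}
minimal pieces: {0:e, 2:f}
ways to finish when only these pieces remain (= sum over removing one remaining piece with nothing left below it):
  1 left: {2}→1  {5}→1
  2 left: {2,5}→2  {4,5}→1
  3 left: {2,4,5}→3  {3,4,5}→1
  4 left: {1,3,4,5}→1  {2,3,4,5}→4
  placing 0:e first → 5 extensions
  placing 2:f first → 1 extensions
total linear extensions = 6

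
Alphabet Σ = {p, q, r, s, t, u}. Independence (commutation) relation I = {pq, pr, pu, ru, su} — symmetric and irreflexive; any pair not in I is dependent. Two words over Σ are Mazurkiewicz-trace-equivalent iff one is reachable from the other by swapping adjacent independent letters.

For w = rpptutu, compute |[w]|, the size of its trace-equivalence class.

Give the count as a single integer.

3

0(r) covers ∅
1(p) covers ∅
2(p) covers 1:p
3(t) covers 0:r, 2:p
4(u) covers 3:t
5(t) covers 4:u
6(u) covers 5:t
floor of heap: 0:r, 1:p
completions by unplaced set U, small U first (add the entries for U minus each lowest piece of U):
  |U|=1: {6}:1
  |U|=2: {5,6}:1
  |U|=3: {4,5,6}:1
  |U|=4: {3,4,5,6}:1
  |U|=5: {0,3,4,5,6}:1  {2,3,4,5,6}:1
  start at 0(r): 1
  start at 1(p): 2
sum over floor = 3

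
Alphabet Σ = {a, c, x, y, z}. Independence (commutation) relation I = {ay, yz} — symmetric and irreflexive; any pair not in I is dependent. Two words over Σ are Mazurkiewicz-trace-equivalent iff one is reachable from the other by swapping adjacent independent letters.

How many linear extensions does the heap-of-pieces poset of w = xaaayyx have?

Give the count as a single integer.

0(x) covers ∅
1(a) covers 0:x
2(a) covers 1:a
3(a) covers 2:a
4(y) covers 0:x
5(y) covers 4:y
6(x) covers 3:a, 5:y
floor of heap: 0:x
completions by unplaced set U, small U first (add the entries for U minus each lowest piece of U):
  |U|=1: {6}:1
  |U|=2: {3,6}:1  {5,6}:1
  |U|=3: {2,3,6}:1  {3,5,6}:2  {4,5,6}:1
  |U|=4: {1,2,3,6}:1  {2,3,5,6}:3  {3,4,5,6}:3
  |U|=5: {1,2,3,5,6}:4  {2,3,4,5,6}:6
  start at 0(x): 10

10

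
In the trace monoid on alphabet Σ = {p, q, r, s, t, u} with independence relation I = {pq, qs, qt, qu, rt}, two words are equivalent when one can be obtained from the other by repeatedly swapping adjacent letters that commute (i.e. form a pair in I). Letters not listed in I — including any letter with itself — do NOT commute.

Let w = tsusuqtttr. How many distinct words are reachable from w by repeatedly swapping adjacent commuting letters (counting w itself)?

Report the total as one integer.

piece 0:t — minimal
piece 1:s rests on {0:t}
piece 2:u rests on {1:s}
piece 3:s rests on {2:u}
piece 4:u rests on {3:s}
piece 5:q — minimal
piece 6:t rests on {4:u}
piece 7:t rests on {6:t}
piece 8:t rests on {7:t}
piece 9:r rests on {4:u, 5:q}
minimal pieces: {0:t, 5:q}
ways to finish when only these pieces remain (= sum over removing one remaining piece with nothing left below it):
  1 left: {8}→1  {9}→1
  2 left: {5,9}→1  {7,8}→1  {8,9}→2
  3 left: {5,8,9}→3  {6,7,8}→1  {7,8,9}→3
  4 left: {5,7,8,9}→6  {6,7,8,9}→4
  5 left: {4,6,7,8,9}→4  {5,6,7,8,9}→10
  6 left: {3,4,6,7,8,9}→4  {4,5,6,7,8,9}→14
  7 left: {2,3,4,6,7,8,9}→4  {3,4,5,6,7,8,9}→18
  8 left: {1,2,3,4,6,7,8,9}→4  {2,3,4,5,6,7,8,9}→22
  placing 0:t first → 26 extensions
  placing 5:q first → 4 extensions
total linear extensions = 30

30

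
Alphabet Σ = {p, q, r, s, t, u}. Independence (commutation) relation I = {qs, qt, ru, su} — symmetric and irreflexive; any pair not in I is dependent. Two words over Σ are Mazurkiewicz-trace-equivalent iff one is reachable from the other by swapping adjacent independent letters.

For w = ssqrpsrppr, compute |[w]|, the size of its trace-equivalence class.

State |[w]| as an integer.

drop 0:s onto floor
drop 1:s onto {0:s}
drop 2:q onto floor
drop 3:r onto {1:s, 2:q}
drop 4:p onto {3:r}
drop 5:s onto {4:p}
drop 6:r onto {5:s}
drop 7:p onto {6:r}
drop 8:p onto {7:p}
drop 9:r onto {8:p}
ground layer = {0:s, 2:q}
drop-orders for the pieces not yet dropped (sum over which currently-grounded one goes next):
  1 to go: {9} 1
  2 to go: {8,9} 1
  3 to go: {7,8,9} 1
  4 to go: {6,7,8,9} 1
  5 to go: {5,6,7,8,9} 1
  6 to go: {4,5,6,7,8,9} 1
  7 to go: {3,4,5,6,7,8,9} 1
  8 to go: {1,3,4,5,6,7,8,9} 1  {2,3,4,5,6,7,8,9} 1
  if 0:s drops first: 2 orders
  if 2:q drops first: 1 orders
heap linearizations: 3

3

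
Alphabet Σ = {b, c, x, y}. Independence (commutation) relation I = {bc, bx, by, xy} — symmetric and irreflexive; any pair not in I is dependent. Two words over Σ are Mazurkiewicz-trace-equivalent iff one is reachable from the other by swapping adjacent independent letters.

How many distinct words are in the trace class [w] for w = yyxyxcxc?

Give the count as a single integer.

10

#0=y has no predecessor
#1=y depends on [0:y]
#2=x has no predecessor
#3=y depends on [1:y]
#4=x depends on [2:x]
#5=c depends on [3:y, 4:x]
#6=x depends on [5:c]
#7=c depends on [6:x]
sources: [0:y, 2:x]
N(rest) = Σ N(rest − s) over sources s of rest; N(one piece) = 1:
  size 1 → [7]=1
  size 2 → [6,7]=1
  size 3 → [5,6,7]=1
  size 4 → [3,5,6,7]=1  [4,5,6,7]=1
  size 5 → [1,3,5,6,7]=1  [2,4,5,6,7]=1  [3,4,5,6,7]=2
  size 6 → [0,1,3,5,6,7]=1  [1,3,4,5,6,7]=3  [2,3,4,5,6,7]=3
  first=0(y) contributes 6
  first=2(x) contributes 4
|[w]| = 10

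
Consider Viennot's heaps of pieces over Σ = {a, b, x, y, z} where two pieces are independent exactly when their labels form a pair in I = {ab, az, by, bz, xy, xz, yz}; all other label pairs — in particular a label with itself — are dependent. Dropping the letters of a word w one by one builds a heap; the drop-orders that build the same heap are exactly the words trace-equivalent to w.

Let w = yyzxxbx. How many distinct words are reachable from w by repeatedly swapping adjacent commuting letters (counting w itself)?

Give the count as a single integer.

105

drop 0:y onto floor
drop 1:y onto {0:y}
drop 2:z onto floor
drop 3:x onto floor
drop 4:x onto {3:x}
drop 5:b onto {4:x}
drop 6:x onto {5:b}
ground layer = {0:y, 2:z, 3:x}
drop-orders for the pieces not yet dropped (sum over which currently-grounded one goes next):
  1 to go: {1} 1  {2} 1  {6} 1
  2 to go: {0,1} 1  {1,2} 2  {1,6} 2  {2,6} 2  {5,6} 1
  3 to go: {0,1,2} 3  {0,1,6} 3  {1,2,6} 6  {1,5,6} 3  {2,5,6} 3  {4,5,6} 1
  4 to go: {0,1,2,6} 12  {0,1,5,6} 6  {1,2,5,6} 12  {1,4,5,6} 4  {2,4,5,6} 4  {3,4,5,6} 1
  5 to go: {0,1,2,5,6} 30  {0,1,4,5,6} 10  {1,2,4,5,6} 20  {1,3,4,5,6} 5  {2,3,4,5,6} 5
  if 0:y drops first: 30 orders
  if 2:z drops first: 15 orders
  if 3:x drops first: 60 orders
heap linearizations: 105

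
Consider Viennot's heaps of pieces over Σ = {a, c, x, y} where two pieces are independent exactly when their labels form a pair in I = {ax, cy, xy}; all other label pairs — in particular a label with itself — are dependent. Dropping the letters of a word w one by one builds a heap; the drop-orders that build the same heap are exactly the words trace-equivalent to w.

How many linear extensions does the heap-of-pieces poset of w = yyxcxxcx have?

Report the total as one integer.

28

#0=y has no predecessor
#1=y depends on [0:y]
#2=x has no predecessor
#3=c depends on [2:x]
#4=x depends on [3:c]
#5=x depends on [4:x]
#6=c depends on [5:x]
#7=x depends on [6:c]
sources: [0:y, 2:x]
N(rest) = Σ N(rest − s) over sources s of rest; N(one piece) = 1:
  size 1 → [1]=1  [7]=1
  size 2 → [0,1]=1  [1,7]=2  [6,7]=1
  size 3 → [0,1,7]=3  [1,6,7]=3  [5,6,7]=1
  size 4 → [0,1,6,7]=6  [1,5,6,7]=4  [4,5,6,7]=1
  size 5 → [0,1,5,6,7]=10  [1,4,5,6,7]=5  [3,4,5,6,7]=1
  size 6 → [0,1,4,5,6,7]=15  [1,3,4,5,6,7]=6  [2,3,4,5,6,7]=1
  first=0(y) contributes 7
  first=2(x) contributes 21
|[w]| = 28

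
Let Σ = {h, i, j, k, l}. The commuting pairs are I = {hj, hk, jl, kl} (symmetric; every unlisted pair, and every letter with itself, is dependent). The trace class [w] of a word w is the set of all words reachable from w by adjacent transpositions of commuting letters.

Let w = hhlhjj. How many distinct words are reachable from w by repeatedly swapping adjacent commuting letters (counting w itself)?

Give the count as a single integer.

#0=h has no predecessor
#1=h depends on [0:h]
#2=l depends on [1:h]
#3=h depends on [2:l]
#4=j has no predecessor
#5=j depends on [4:j]
sources: [0:h, 4:j]
N(rest) = Σ N(rest − s) over sources s of rest; N(one piece) = 1:
  size 1 → [3]=1  [5]=1
  size 2 → [2,3]=1  [3,5]=2  [4,5]=1
  size 3 → [1,2,3]=1  [2,3,5]=3  [3,4,5]=3
  size 4 → [0,1,2,3]=1  [1,2,3,5]=4  [2,3,4,5]=6
  first=0(h) contributes 10
  first=4(j) contributes 5
|[w]| = 15

15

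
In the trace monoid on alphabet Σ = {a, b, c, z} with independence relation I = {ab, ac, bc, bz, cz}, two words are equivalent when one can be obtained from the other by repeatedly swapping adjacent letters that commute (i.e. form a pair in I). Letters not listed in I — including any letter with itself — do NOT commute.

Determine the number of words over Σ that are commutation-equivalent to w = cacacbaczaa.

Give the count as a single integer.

2310

0(c) covers ∅
1(a) covers ∅
2(c) covers 0:c
3(a) covers 1:a
4(c) covers 2:c
5(b) covers ∅
6(a) covers 3:a
7(c) covers 4:c
8(z) covers 6:a
9(a) covers 8:z
10(a) covers 9:a
floor of heap: 0:c, 1:a, 5:b
completions by unplaced set U, small U first (add the entries for U minus each lowest piece of U):
  |U|=1: {5}:1  {7}:1  {10}:1
  |U|=2: {4,7}:1  {5,7}:2  {5,10}:2  {7,10}:2  {9,10}:1
  |U|=3: {2,4,7}:1  {4,5,7}:3  {4,7,10}:3  {5,7,10}:6  {5,9,10}:3  {7,9,10}:3  {8,9,10}:1
  |U|=4: {0,2,4,7}:1  {2,4,5,7}:4  {2,4,7,10}:4  {4,5,7,10}:12  {4,7,9,10}:6  {5,7,9,10}:12  {5,8,9,10}:4  {6,8,9,10}:1  {7,8,9,10}:4
  |U|=5: {0,2,4,5,7}:5  {0,2,4,7,10}:5  {2,4,5,7,10}:20  {2,4,7,9,10}:10  {3,6,8,9,10}:1  {4,5,7,9,10}:30  {4,7,8,9,10}:10  {5,6,8,9,10}:5  {5,7,8,9,10}:20  {6,7,8,9,10}:5
  |U|=6: {0,2,4,5,7,10}:30  {0,2,4,7,9,10}:15  {1,3,6,8,9,10}:1  {2,4,5,7,9,10}:60  {2,4,7,8,9,10}:20  {3,5,6,8,9,10}:6  {3,6,7,8,9,10}:6  {4,5,7,8,9,10}:60  {4,6,7,8,9,10}:15  {5,6,7,8,9,10}:30
  |U|=7: {0,2,4,5,7,9,10}:105  {0,2,4,7,8,9,10}:35  {1,3,5,6,8,9,10}:7  {1,3,6,7,8,9,10}:7  {2,4,5,7,8,9,10}:140  {2,4,6,7,8,9,10}:35  {3,4,6,7,8,9,10}:21  {3,5,6,7,8,9,10}:42  {4,5,6,7,8,9,10}:105
  |U|=8: {0,2,4,5,7,8,9,10}:280  {0,2,4,6,7,8,9,10}:70  {1,3,4,6,7,8,9,10}:28  {1,3,5,6,7,8,9,10}:56  {2,3,4,6,7,8,9,10}:56  {2,4,5,6,7,8,9,10}:280  {3,4,5,6,7,8,9,10}:168
  |U|=9: {0,2,3,4,6,7,8,9,10}:126  {0,2,4,5,6,7,8,9,10}:630  {1,2,3,4,6,7,8,9,10}:84  {1,3,4,5,6,7,8,9,10}:252  {2,3,4,5,6,7,8,9,10}:504
  start at 0(c): 840
  start at 1(a): 1260
  start at 5(b): 210
sum over floor = 2310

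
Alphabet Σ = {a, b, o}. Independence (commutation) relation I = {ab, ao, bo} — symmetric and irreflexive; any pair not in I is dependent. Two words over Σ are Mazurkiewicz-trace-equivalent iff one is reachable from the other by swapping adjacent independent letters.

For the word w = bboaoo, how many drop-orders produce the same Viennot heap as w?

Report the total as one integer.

60

drop 0:b onto floor
drop 1:b onto {0:b}
drop 2:o onto floor
drop 3:a onto floor
drop 4:o onto {2:o}
drop 5:o onto {4:o}
ground layer = {0:b, 2:o, 3:a}
drop-orders for the pieces not yet dropped (sum over which currently-grounded one goes next):
  1 to go: {1} 1  {3} 1  {5} 1
  2 to go: {0,1} 1  {1,3} 2  {1,5} 2  {3,5} 2  {4,5} 1
  3 to go: {0,1,3} 3  {0,1,5} 3  {1,3,5} 6  {1,4,5} 3  {2,4,5} 1  {3,4,5} 3
  4 to go: {0,1,3,5} 12  {0,1,4,5} 6  {1,2,4,5} 4  {1,3,4,5} 12  {2,3,4,5} 4
  if 0:b drops first: 20 orders
  if 2:o drops first: 30 orders
  if 3:a drops first: 10 orders
heap linearizations: 60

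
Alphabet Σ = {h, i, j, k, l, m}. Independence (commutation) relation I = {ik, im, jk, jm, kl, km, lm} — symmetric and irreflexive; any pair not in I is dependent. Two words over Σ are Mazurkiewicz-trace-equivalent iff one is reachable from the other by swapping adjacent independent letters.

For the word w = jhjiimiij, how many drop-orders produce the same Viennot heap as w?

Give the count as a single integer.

7

drop 0:j onto floor
drop 1:h onto {0:j}
drop 2:j onto {1:h}
drop 3:i onto {2:j}
drop 4:i onto {3:i}
drop 5:m onto {1:h}
drop 6:i onto {4:i}
drop 7:i onto {6:i}
drop 8:j onto {7:i}
ground layer = {0:j}
drop-orders for the pieces not yet dropped (sum over which currently-grounded one goes next):
  1 to go: {5} 1  {8} 1
  2 to go: {5,8} 2  {7,8} 1
  3 to go: {5,7,8} 3  {6,7,8} 1
  4 to go: {4,6,7,8} 1  {5,6,7,8} 4
  5 to go: {3,4,6,7,8} 1  {4,5,6,7,8} 5
  6 to go: {2,3,4,6,7,8} 1  {3,4,5,6,7,8} 6
  7 to go: {2,3,4,5,6,7,8} 7
  if 0:j drops first: 7 orders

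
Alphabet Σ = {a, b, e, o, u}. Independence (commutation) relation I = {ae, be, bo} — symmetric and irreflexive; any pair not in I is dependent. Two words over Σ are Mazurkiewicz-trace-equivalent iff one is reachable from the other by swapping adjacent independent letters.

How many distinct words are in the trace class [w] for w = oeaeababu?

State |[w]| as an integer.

21

piece 0:o — minimal
piece 1:e rests on {0:o}
piece 2:a rests on {0:o}
piece 3:e rests on {1:e}
piece 4:a rests on {2:a}
piece 5:b rests on {4:a}
piece 6:a rests on {5:b}
piece 7:b rests on {6:a}
piece 8:u rests on {3:e, 7:b}
minimal pieces: {0:o}
ways to finish when only these pieces remain (= sum over removing one remaining piece with nothing left below it):
  1 left: {8}→1
  2 left: {3,8}→1  {7,8}→1
  3 left: {1,3,8}→1  {3,7,8}→2  {6,7,8}→1
  4 left: {1,3,7,8}→3  {3,6,7,8}→3  {5,6,7,8}→1
  5 left: {1,3,6,7,8}→6  {3,5,6,7,8}→4  {4,5,6,7,8}→1
  6 left: {1,3,5,6,7,8}→10  {2,4,5,6,7,8}→1  {3,4,5,6,7,8}→5
  7 left: {1,3,4,5,6,7,8}→15  {2,3,4,5,6,7,8}→6
  placing 0:o first → 21 extensions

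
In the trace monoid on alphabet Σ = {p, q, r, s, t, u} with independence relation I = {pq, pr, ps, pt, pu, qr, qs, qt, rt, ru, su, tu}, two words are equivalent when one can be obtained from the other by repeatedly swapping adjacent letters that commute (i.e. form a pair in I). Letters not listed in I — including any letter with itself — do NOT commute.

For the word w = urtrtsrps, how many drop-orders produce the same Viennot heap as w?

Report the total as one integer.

0(u) covers ∅
1(r) covers ∅
2(t) covers ∅
3(r) covers 1:r
4(t) covers 2:t
5(s) covers 3:r, 4:t
6(r) covers 5:s
7(p) covers ∅
8(s) covers 6:r
floor of heap: 0:u, 1:r, 2:t, 7:p
completions by unplaced set U, small U first (add the entries for U minus each lowest piece of U):
  |U|=1: {0}:1  {7}:1  {8}:1
  |U|=2: {0,7}:2  {0,8}:2  {6,8}:1  {7,8}:2
  |U|=3: {0,6,8}:3  {0,7,8}:6  {5,6,8}:1  {6,7,8}:3
  |U|=4: {0,5,6,8}:4  {0,6,7,8}:12  {3,5,6,8}:1  {4,5,6,8}:1  {5,6,7,8}:4
  |U|=5: {0,3,5,6,8}:5  {0,4,5,6,8}:5  {0,5,6,7,8}:20  {1,3,5,6,8}:1  {2,4,5,6,8}:1  {3,4,5,6,8}:2  {3,5,6,7,8}:5  {4,5,6,7,8}:5
  |U|=6: {0,1,3,5,6,8}:6  {0,2,4,5,6,8}:6  {0,3,4,5,6,8}:12  {0,3,5,6,7,8}:30  {0,4,5,6,7,8}:30  {1,3,4,5,6,8}:3  {1,3,5,6,7,8}:6  {2,3,4,5,6,8}:3  {2,4,5,6,7,8}:6  {3,4,5,6,7,8}:12
  |U|=7: {0,1,3,4,5,6,8}:21  {0,1,3,5,6,7,8}:42  {0,2,3,4,5,6,8}:21  {0,2,4,5,6,7,8}:42  {0,3,4,5,6,7,8}:84  {1,2,3,4,5,6,8}:6  {1,3,4,5,6,7,8}:21  {2,3,4,5,6,7,8}:21
  start at 0(u): 48
  start at 1(r): 168
  start at 2(t): 168
  start at 7(p): 48
sum over floor = 432

432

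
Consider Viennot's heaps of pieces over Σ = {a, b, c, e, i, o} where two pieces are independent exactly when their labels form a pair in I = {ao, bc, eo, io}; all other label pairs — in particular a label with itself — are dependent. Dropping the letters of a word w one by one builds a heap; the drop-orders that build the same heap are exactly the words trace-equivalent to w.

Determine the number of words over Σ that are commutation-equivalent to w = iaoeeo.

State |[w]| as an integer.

piece 0:i — minimal
piece 1:a rests on {0:i}
piece 2:o — minimal
piece 3:e rests on {1:a}
piece 4:e rests on {3:e}
piece 5:o rests on {2:o}
minimal pieces: {0:i, 2:o}
ways to finish when only these pieces remain (= sum over removing one remaining piece with nothing left below it):
  1 left: {4}→1  {5}→1
  2 left: {2,5}→1  {3,4}→1  {4,5}→2
  3 left: {1,3,4}→1  {2,4,5}→3  {3,4,5}→3
  4 left: {0,1,3,4}→1  {1,3,4,5}→4  {2,3,4,5}→6
  placing 0:i first → 10 extensions
  placing 2:o first → 5 extensions
total linear extensions = 15

15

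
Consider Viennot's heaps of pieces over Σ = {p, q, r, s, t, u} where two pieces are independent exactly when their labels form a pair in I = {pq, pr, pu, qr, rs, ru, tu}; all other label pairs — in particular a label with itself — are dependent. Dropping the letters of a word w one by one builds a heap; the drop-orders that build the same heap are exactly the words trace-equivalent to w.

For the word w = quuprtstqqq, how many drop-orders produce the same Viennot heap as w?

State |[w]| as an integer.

#0=q has no predecessor
#1=u depends on [0:q]
#2=u depends on [1:u]
#3=p has no predecessor
#4=r has no predecessor
#5=t depends on [0:q, 3:p, 4:r]
#6=s depends on [2:u, 5:t]
#7=t depends on [6:s]
#8=q depends on [7:t]
#9=q depends on [8:q]
#10=q depends on [9:q]
sources: [0:q, 3:p, 4:r]
N(rest) = Σ N(rest − s) over sources s of rest; N(one piece) = 1:
  size 1 → [10]=1
  size 2 → [9,10]=1
  size 3 → [8,9,10]=1
  size 4 → [7,8,9,10]=1
  size 5 → [6,7,8,9,10]=1
  size 6 → [2,6,7,8,9,10]=1  [5,6,7,8,9,10]=1
  size 7 → [1,2,6,7,8,9,10]=1  [2,5,6,7,8,9,10]=2  [3,5,6,7,8,9,10]=1  [4,5,6,7,8,9,10]=1
  size 8 → [1,2,5,6,7,8,9,10]=3  [2,3,5,6,7,8,9,10]=3  [2,4,5,6,7,8,9,10]=3  [3,4,5,6,7,8,9,10]=2
  size 9 → [0,1,2,5,6,7,8,9,10]=3  [1,2,3,5,6,7,8,9,10]=6  [1,2,4,5,6,7,8,9,10]=6  [2,3,4,5,6,7,8,9,10]=8
  first=0(q) contributes 20
  first=3(p) contributes 9
  first=4(r) contributes 9
|[w]| = 38

38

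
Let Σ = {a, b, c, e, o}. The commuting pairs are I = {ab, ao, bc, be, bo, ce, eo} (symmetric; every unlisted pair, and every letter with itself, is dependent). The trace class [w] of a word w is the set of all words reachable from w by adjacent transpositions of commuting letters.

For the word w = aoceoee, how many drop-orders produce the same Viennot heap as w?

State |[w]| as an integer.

30

drop 0:a onto floor
drop 1:o onto floor
drop 2:c onto {0:a, 1:o}
drop 3:e onto {0:a}
drop 4:o onto {2:c}
drop 5:e onto {3:e}
drop 6:e onto {5:e}
ground layer = {0:a, 1:o}
drop-orders for the pieces not yet dropped (sum over which currently-grounded one goes next):
  1 to go: {4} 1  {6} 1
  2 to go: {2,4} 1  {4,6} 2  {5,6} 1
  3 to go: {1,2,4} 1  {2,4,6} 3  {3,5,6} 1  {4,5,6} 3
  4 to go: {1,2,4,6} 4  {2,4,5,6} 6  {3,4,5,6} 4
  5 to go: {1,2,4,5,6} 10  {2,3,4,5,6} 10
  if 0:a drops first: 20 orders
  if 1:o drops first: 10 orders
heap linearizations: 30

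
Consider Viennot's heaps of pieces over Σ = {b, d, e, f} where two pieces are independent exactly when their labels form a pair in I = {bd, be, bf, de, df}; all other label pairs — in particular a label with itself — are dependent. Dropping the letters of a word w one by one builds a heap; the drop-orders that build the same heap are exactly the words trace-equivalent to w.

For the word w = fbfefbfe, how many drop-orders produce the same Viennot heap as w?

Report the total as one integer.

28

drop 0:f onto floor
drop 1:b onto floor
drop 2:f onto {0:f}
drop 3:e onto {2:f}
drop 4:f onto {3:e}
drop 5:b onto {1:b}
drop 6:f onto {4:f}
drop 7:e onto {6:f}
ground layer = {0:f, 1:b}
drop-orders for the pieces not yet dropped (sum over which currently-grounded one goes next):
  1 to go: {5} 1  {7} 1
  2 to go: {1,5} 1  {5,7} 2  {6,7} 1
  3 to go: {1,5,7} 3  {4,6,7} 1  {5,6,7} 3
  4 to go: {1,5,6,7} 6  {3,4,6,7} 1  {4,5,6,7} 4
  5 to go: {1,4,5,6,7} 10  {2,3,4,6,7} 1  {3,4,5,6,7} 5
  6 to go: {0,2,3,4,6,7} 1  {1,3,4,5,6,7} 15  {2,3,4,5,6,7} 6
  if 0:f drops first: 21 orders
  if 1:b drops first: 7 orders
heap linearizations: 28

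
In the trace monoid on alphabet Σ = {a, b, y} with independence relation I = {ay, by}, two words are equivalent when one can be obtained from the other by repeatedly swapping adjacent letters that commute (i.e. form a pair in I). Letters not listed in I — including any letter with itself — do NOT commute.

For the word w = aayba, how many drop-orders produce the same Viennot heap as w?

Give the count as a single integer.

5

piece 0:a — minimal
piece 1:a rests on {0:a}
piece 2:y — minimal
piece 3:b rests on {1:a}
piece 4:a rests on {3:b}
minimal pieces: {0:a, 2:y}
ways to finish when only these pieces remain (= sum over removing one remaining piece with nothing left below it):
  1 left: {2}→1  {4}→1
  2 left: {2,4}→2  {3,4}→1
  3 left: {1,3,4}→1  {2,3,4}→3
  placing 0:a first → 4 extensions
  placing 2:y first → 1 extensions
total linear extensions = 5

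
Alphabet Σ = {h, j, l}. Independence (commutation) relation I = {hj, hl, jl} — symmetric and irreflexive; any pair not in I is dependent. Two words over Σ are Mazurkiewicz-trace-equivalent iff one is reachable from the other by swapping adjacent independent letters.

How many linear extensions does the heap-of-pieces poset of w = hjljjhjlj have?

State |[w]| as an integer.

756

#0=h has no predecessor
#1=j has no predecessor
#2=l has no predecessor
#3=j depends on [1:j]
#4=j depends on [3:j]
#5=h depends on [0:h]
#6=j depends on [4:j]
#7=l depends on [2:l]
#8=j depends on [6:j]
sources: [0:h, 1:j, 2:l]
N(rest) = Σ N(rest − s) over sources s of rest; N(one piece) = 1:
  size 1 → [5]=1  [7]=1  [8]=1
  size 2 → [0,5]=1  [2,7]=1  [5,7]=2  [5,8]=2  [6,8]=1  [7,8]=2
  size 3 → [0,5,7]=3  [0,5,8]=3  [2,5,7]=3  [2,7,8]=3  [4,6,8]=1  [5,6,8]=3  [5,7,8]=6  [6,7,8]=3
  size 4 → [0,2,5,7]=6  [0,5,6,8]=6  [0,5,7,8]=12  [2,5,7,8]=12  [2,6,7,8]=6  [3,4,6,8]=1  [4,5,6,8]=4  [4,6,7,8]=4  [5,6,7,8]=12
  size 5 → [0,2,5,7,8]=30  [0,4,5,6,8]=10  [0,5,6,7,8]=30  [1,3,4,6,8]=1  [2,4,6,7,8]=10  [2,5,6,7,8]=30  [3,4,5,6,8]=5  [3,4,6,7,8]=5  [4,5,6,7,8]=20
  size 6 → [0,2,5,6,7,8]=90  [0,3,4,5,6,8]=15  [0,4,5,6,7,8]=60  [1,3,4,5,6,8]=6  [1,3,4,6,7,8]=6  [2,3,4,6,7,8]=15  [2,4,5,6,7,8]=60  [3,4,5,6,7,8]=30
  size 7 → [0,1,3,4,5,6,8]=21  [0,2,4,5,6,7,8]=210  [0,3,4,5,6,7,8]=105  [1,2,3,4,6,7,8]=21  [1,3,4,5,6,7,8]=42  [2,3,4,5,6,7,8]=105
  first=0(h) contributes 168
  first=1(j) contributes 420
  first=2(l) contributes 168
|[w]| = 756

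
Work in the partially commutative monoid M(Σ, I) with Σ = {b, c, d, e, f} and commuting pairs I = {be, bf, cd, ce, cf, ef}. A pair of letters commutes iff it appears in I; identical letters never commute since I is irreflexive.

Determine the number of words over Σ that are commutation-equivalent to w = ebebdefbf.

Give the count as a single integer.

72

drop 0:e onto floor
drop 1:b onto floor
drop 2:e onto {0:e}
drop 3:b onto {1:b}
drop 4:d onto {2:e, 3:b}
drop 5:e onto {4:d}
drop 6:f onto {4:d}
drop 7:b onto {4:d}
drop 8:f onto {6:f}
ground layer = {0:e, 1:b}
drop-orders for the pieces not yet dropped (sum over which currently-grounded one goes next):
  1 to go: {5} 1  {7} 1  {8} 1
  2 to go: {5,7} 2  {5,8} 2  {6,8} 1  {7,8} 2
  3 to go: {5,6,8} 3  {5,7,8} 6  {6,7,8} 3
  4 to go: {5,6,7,8} 12
  5 to go: {4,5,6,7,8} 12
  6 to go: {2,4,5,6,7,8} 12  {3,4,5,6,7,8} 12
  7 to go: {0,2,4,5,6,7,8} 12  {1,3,4,5,6,7,8} 12  {2,3,4,5,6,7,8} 24
  if 0:e drops first: 36 orders
  if 1:b drops first: 36 orders
heap linearizations: 72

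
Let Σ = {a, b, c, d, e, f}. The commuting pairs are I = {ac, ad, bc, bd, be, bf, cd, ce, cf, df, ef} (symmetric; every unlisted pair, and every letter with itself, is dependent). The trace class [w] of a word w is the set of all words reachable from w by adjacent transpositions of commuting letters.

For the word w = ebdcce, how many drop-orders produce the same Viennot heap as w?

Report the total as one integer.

#0=e has no predecessor
#1=b has no predecessor
#2=d depends on [0:e]
#3=c has no predecessor
#4=c depends on [3:c]
#5=e depends on [2:d]
sources: [0:e, 1:b, 3:c]
N(rest) = Σ N(rest − s) over sources s of rest; N(one piece) = 1:
  size 1 → [1]=1  [4]=1  [5]=1
  size 2 → [1,4]=2  [1,5]=2  [2,5]=1  [3,4]=1  [4,5]=2
  size 3 → [0,2,5]=1  [1,2,5]=3  [1,3,4]=3  [1,4,5]=6  [2,4,5]=3  [3,4,5]=3
  size 4 → [0,1,2,5]=4  [0,2,4,5]=4  [1,2,4,5]=12  [1,3,4,5]=12  [2,3,4,5]=6
  first=0(e) contributes 30
  first=1(b) contributes 10
  first=3(c) contributes 20
|[w]| = 60

60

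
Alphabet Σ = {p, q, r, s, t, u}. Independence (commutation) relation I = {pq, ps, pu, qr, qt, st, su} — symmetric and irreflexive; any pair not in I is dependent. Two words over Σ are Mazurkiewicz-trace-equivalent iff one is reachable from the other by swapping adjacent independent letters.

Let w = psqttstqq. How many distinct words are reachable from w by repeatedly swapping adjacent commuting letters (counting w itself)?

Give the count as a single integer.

drop 0:p onto floor
drop 1:s onto floor
drop 2:q onto {1:s}
drop 3:t onto {0:p}
drop 4:t onto {3:t}
drop 5:s onto {2:q}
drop 6:t onto {4:t}
drop 7:q onto {5:s}
drop 8:q onto {7:q}
ground layer = {0:p, 1:s}
drop-orders for the pieces not yet dropped (sum over which currently-grounded one goes next):
  1 to go: {6} 1  {8} 1
  2 to go: {4,6} 1  {6,8} 2  {7,8} 1
  3 to go: {3,4,6} 1  {4,6,8} 3  {5,7,8} 1  {6,7,8} 3
  4 to go: {0,3,4,6} 1  {2,5,7,8} 1  {3,4,6,8} 4  {4,6,7,8} 6  {5,6,7,8} 4
  5 to go: {0,3,4,6,8} 5  {1,2,5,7,8} 1  {2,5,6,7,8} 5  {3,4,6,7,8} 10  {4,5,6,7,8} 10
  6 to go: {0,3,4,6,7,8} 15  {1,2,5,6,7,8} 6  {2,4,5,6,7,8} 15  {3,4,5,6,7,8} 20
  7 to go: {0,3,4,5,6,7,8} 35  {1,2,4,5,6,7,8} 21  {2,3,4,5,6,7,8} 35
  if 0:p drops first: 56 orders
  if 1:s drops first: 70 orders
heap linearizations: 126

126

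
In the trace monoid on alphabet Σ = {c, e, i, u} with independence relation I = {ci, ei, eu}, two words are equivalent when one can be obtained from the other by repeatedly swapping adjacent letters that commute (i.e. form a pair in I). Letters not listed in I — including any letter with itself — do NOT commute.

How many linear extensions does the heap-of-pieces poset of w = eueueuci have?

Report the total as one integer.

55

#0=e has no predecessor
#1=u has no predecessor
#2=e depends on [0:e]
#3=u depends on [1:u]
#4=e depends on [2:e]
#5=u depends on [3:u]
#6=c depends on [4:e, 5:u]
#7=i depends on [5:u]
sources: [0:e, 1:u]
N(rest) = Σ N(rest − s) over sources s of rest; N(one piece) = 1:
  size 1 → [6]=1  [7]=1
  size 2 → [4,6]=1  [6,7]=2
  size 3 → [2,4,6]=1  [4,6,7]=3  [5,6,7]=2
  size 4 → [0,2,4,6]=1  [2,4,6,7]=4  [3,5,6,7]=2  [4,5,6,7]=5
  size 5 → [0,2,4,6,7]=5  [1,3,5,6,7]=2  [2,4,5,6,7]=9  [3,4,5,6,7]=7
  size 6 → [0,2,4,5,6,7]=14  [1,3,4,5,6,7]=9  [2,3,4,5,6,7]=16
  first=0(e) contributes 25
  first=1(u) contributes 30
|[w]| = 55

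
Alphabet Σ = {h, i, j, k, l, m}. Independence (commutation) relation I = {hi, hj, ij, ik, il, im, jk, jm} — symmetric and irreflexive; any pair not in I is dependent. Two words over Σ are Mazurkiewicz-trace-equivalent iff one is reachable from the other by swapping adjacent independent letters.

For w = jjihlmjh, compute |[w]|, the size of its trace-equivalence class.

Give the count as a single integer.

72

#0=j has no predecessor
#1=j depends on [0:j]
#2=i has no predecessor
#3=h has no predecessor
#4=l depends on [1:j, 3:h]
#5=m depends on [4:l]
#6=j depends on [4:l]
#7=h depends on [5:m]
sources: [0:j, 2:i, 3:h]
N(rest) = Σ N(rest − s) over sources s of rest; N(one piece) = 1:
  size 1 → [2]=1  [6]=1  [7]=1
  size 2 → [2,6]=2  [2,7]=2  [5,7]=1  [6,7]=2
  size 3 → [2,5,7]=3  [2,6,7]=6  [5,6,7]=3
  size 4 → [2,5,6,7]=12  [4,5,6,7]=3
  size 5 → [1,4,5,6,7]=3  [2,4,5,6,7]=15  [3,4,5,6,7]=3
  size 6 → [0,1,4,5,6,7]=3  [1,2,4,5,6,7]=18  [1,3,4,5,6,7]=6  [2,3,4,5,6,7]=18
  first=0(j) contributes 42
  first=2(i) contributes 9
  first=3(h) contributes 21
|[w]| = 72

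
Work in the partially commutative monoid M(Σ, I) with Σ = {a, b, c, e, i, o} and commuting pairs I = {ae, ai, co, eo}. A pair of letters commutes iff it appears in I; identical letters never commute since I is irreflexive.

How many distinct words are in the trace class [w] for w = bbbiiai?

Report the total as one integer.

4

#0=b has no predecessor
#1=b depends on [0:b]
#2=b depends on [1:b]
#3=i depends on [2:b]
#4=i depends on [3:i]
#5=a depends on [2:b]
#6=i depends on [4:i]
sources: [0:b]
N(rest) = Σ N(rest − s) over sources s of rest; N(one piece) = 1:
  size 1 → [5]=1  [6]=1
  size 2 → [4,6]=1  [5,6]=2
  size 3 → [3,4,6]=1  [4,5,6]=3
  size 4 → [3,4,5,6]=4
  size 5 → [2,3,4,5,6]=4
  first=0(b) contributes 4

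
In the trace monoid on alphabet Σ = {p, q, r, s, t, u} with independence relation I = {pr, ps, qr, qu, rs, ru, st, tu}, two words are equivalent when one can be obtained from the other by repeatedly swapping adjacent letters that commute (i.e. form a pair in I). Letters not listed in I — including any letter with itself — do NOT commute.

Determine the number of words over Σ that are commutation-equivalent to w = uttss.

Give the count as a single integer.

10

piece 0:u — minimal
piece 1:t — minimal
piece 2:t rests on {1:t}
piece 3:s rests on {0:u}
piece 4:s rests on {3:s}
minimal pieces: {0:u, 1:t}
ways to finish when only these pieces remain (= sum over removing one remaining piece with nothing left below it):
  1 left: {2}→1  {4}→1
  2 left: {1,2}→1  {2,4}→2  {3,4}→1
  3 left: {0,3,4}→1  {1,2,4}→3  {2,3,4}→3
  placing 0:u first → 6 extensions
  placing 1:t first → 4 extensions
total linear extensions = 10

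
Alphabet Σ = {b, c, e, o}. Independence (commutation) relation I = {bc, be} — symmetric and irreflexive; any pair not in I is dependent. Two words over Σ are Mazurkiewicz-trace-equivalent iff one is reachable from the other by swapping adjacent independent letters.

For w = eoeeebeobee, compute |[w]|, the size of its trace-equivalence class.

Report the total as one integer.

#0=e has no predecessor
#1=o depends on [0:e]
#2=e depends on [1:o]
#3=e depends on [2:e]
#4=e depends on [3:e]
#5=b depends on [1:o]
#6=e depends on [4:e]
#7=o depends on [5:b, 6:e]
#8=b depends on [7:o]
#9=e depends on [7:o]
#10=e depends on [9:e]
sources: [0:e]
N(rest) = Σ N(rest − s) over sources s of rest; N(one piece) = 1:
  size 1 → [8]=1  [10]=1
  size 2 → [8,10]=2  [9,10]=1
  size 3 → [8,9,10]=3
  size 4 → [7,8,9,10]=3
  size 5 → [5,7,8,9,10]=3  [6,7,8,9,10]=3
  size 6 → [4,6,7,8,9,10]=3  [5,6,7,8,9,10]=6
  size 7 → [3,4,6,7,8,9,10]=3  [4,5,6,7,8,9,10]=9
  size 8 → [2,3,4,6,7,8,9,10]=3  [3,4,5,6,7,8,9,10]=12
  size 9 → [2,3,4,5,6,7,8,9,10]=15
  first=0(e) contributes 15

15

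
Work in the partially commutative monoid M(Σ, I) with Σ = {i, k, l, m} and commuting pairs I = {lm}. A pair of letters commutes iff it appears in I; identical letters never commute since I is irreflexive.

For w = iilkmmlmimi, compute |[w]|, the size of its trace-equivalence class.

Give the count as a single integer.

0(i) covers ∅
1(i) covers 0:i
2(l) covers 1:i
3(k) covers 2:l
4(m) covers 3:k
5(m) covers 4:m
6(l) covers 3:k
7(m) covers 5:m
8(i) covers 6:l, 7:m
9(m) covers 8:i
10(i) covers 9:m
floor of heap: 0:i
completions by unplaced set U, small U first (add the entries for U minus each lowest piece of U):
  |U|=1: {10}:1
  |U|=2: {9,10}:1
  |U|=3: {8,9,10}:1
  |U|=4: {6,8,9,10}:1  {7,8,9,10}:1
  |U|=5: {5,7,8,9,10}:1  {6,7,8,9,10}:2
  |U|=6: {4,5,7,8,9,10}:1  {5,6,7,8,9,10}:3
  |U|=7: {4,5,6,7,8,9,10}:4
  |U|=8: {3,4,5,6,7,8,9,10}:4
  |U|=9: {2,3,4,5,6,7,8,9,10}:4
  start at 0(i): 4

4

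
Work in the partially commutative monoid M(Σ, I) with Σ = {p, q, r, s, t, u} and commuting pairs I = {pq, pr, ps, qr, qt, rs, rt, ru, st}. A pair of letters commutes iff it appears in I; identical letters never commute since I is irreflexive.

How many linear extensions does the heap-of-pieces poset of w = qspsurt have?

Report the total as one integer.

28

drop 0:q onto floor
drop 1:s onto {0:q}
drop 2:p onto floor
drop 3:s onto {1:s}
drop 4:u onto {2:p, 3:s}
drop 5:r onto floor
drop 6:t onto {4:u}
ground layer = {0:q, 2:p, 5:r}
drop-orders for the pieces not yet dropped (sum over which currently-grounded one goes next):
  1 to go: {5} 1  {6} 1
  2 to go: {4,6} 1  {5,6} 2
  3 to go: {2,4,6} 1  {3,4,6} 1  {4,5,6} 3
  4 to go: {1,3,4,6} 1  {2,3,4,6} 2  {2,4,5,6} 4  {3,4,5,6} 4
  5 to go: {0,1,3,4,6} 1  {1,2,3,4,6} 3  {1,3,4,5,6} 5  {2,3,4,5,6} 10
  if 0:q drops first: 18 orders
  if 2:p drops first: 6 orders
  if 5:r drops first: 4 orders
heap linearizations: 28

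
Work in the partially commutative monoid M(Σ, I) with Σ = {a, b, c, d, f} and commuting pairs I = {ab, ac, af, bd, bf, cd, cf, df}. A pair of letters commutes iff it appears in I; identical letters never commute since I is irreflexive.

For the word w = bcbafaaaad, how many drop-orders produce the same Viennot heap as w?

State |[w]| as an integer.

840

drop 0:b onto floor
drop 1:c onto {0:b}
drop 2:b onto {1:c}
drop 3:a onto floor
drop 4:f onto floor
drop 5:a onto {3:a}
drop 6:a onto {5:a}
drop 7:a onto {6:a}
drop 8:a onto {7:a}
drop 9:d onto {8:a}
ground layer = {0:b, 3:a, 4:f}
drop-orders for the pieces not yet dropped (sum over which currently-grounded one goes next):
  1 to go: {2} 1  {4} 1  {9} 1
  2 to go: {1,2} 1  {2,4} 2  {2,9} 2  {4,9} 2  {8,9} 1
  3 to go: {0,1,2} 1  {1,2,4} 3  {1,2,9} 3  {2,4,9} 6  {2,8,9} 3  {4,8,9} 3  {7,8,9} 1
  4 to go: {0,1,2,4} 4  {0,1,2,9} 4  {1,2,4,9} 12  {1,2,8,9} 6  {2,4,8,9} 12  {2,7,8,9} 4  {4,7,8,9} 4  {6,7,8,9} 1
  5 to go: {0,1,2,4,9} 20  {0,1,2,8,9} 10  {1,2,4,8,9} 30  {1,2,7,8,9} 10  {2,4,7,8,9} 20  {2,6,7,8,9} 5  {4,6,7,8,9} 5  {5,6,7,8,9} 1
  6 to go: {0,1,2,4,8,9} 60  {0,1,2,7,8,9} 20  {1,2,4,7,8,9} 60  {1,2,6,7,8,9} 15  {2,4,6,7,8,9} 30  {2,5,6,7,8,9} 6  {3,5,6,7,8,9} 1  {4,5,6,7,8,9} 6
  7 to go: {0,1,2,4,7,8,9} 140  {0,1,2,6,7,8,9} 35  {1,2,4,6,7,8,9} 105  {1,2,5,6,7,8,9} 21  {2,3,5,6,7,8,9} 7  {2,4,5,6,7,8,9} 42  {3,4,5,6,7,8,9} 7
  8 to go: {0,1,2,4,6,7,8,9} 280  {0,1,2,5,6,7,8,9} 56  {1,2,3,5,6,7,8,9} 28  {1,2,4,5,6,7,8,9} 168  {2,3,4,5,6,7,8,9} 56
  if 0:b drops first: 252 orders
  if 3:a drops first: 504 orders
  if 4:f drops first: 84 orders
heap linearizations: 840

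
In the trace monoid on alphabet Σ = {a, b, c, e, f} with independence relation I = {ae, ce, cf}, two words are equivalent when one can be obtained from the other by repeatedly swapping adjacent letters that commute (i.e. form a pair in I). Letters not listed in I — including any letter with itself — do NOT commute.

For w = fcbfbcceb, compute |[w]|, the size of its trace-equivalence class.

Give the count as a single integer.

6

0(f) covers ∅
1(c) covers ∅
2(b) covers 0:f, 1:c
3(f) covers 2:b
4(b) covers 3:f
5(c) covers 4:b
6(c) covers 5:c
7(e) covers 4:b
8(b) covers 6:c, 7:e
floor of heap: 0:f, 1:c
completions by unplaced set U, small U first (add the entries for U minus each lowest piece of U):
  |U|=1: {8}:1
  |U|=2: {6,8}:1  {7,8}:1
  |U|=3: {5,6,8}:1  {6,7,8}:2
  |U|=4: {5,6,7,8}:3
  |U|=5: {4,5,6,7,8}:3
  |U|=6: {3,4,5,6,7,8}:3
  |U|=7: {2,3,4,5,6,7,8}:3
  start at 0(f): 3
  start at 1(c): 3
sum over floor = 6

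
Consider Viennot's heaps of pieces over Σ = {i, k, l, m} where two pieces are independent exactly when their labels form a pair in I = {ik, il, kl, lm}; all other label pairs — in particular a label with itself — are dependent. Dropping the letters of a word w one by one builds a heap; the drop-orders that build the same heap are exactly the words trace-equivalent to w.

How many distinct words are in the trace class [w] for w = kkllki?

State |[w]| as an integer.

drop 0:k onto floor
drop 1:k onto {0:k}
drop 2:l onto floor
drop 3:l onto {2:l}
drop 4:k onto {1:k}
drop 5:i onto floor
ground layer = {0:k, 2:l, 5:i}
drop-orders for the pieces not yet dropped (sum over which currently-grounded one goes next):
  1 to go: {3} 1  {4} 1  {5} 1
  2 to go: {1,4} 1  {2,3} 1  {3,4} 2  {3,5} 2  {4,5} 2
  3 to go: {0,1,4} 1  {1,3,4} 3  {1,4,5} 3  {2,3,4} 3  {2,3,5} 3  {3,4,5} 6
  4 to go: {0,1,3,4} 4  {0,1,4,5} 4  {1,2,3,4} 6  {1,3,4,5} 12  {2,3,4,5} 12
  if 0:k drops first: 30 orders
  if 2:l drops first: 20 orders
  if 5:i drops first: 10 orders
heap linearizations: 60

60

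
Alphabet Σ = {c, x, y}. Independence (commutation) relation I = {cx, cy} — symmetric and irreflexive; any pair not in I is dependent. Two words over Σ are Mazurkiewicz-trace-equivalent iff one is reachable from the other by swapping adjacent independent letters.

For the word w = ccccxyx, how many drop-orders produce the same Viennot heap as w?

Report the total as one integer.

35

0(c) covers ∅
1(c) covers 0:c
2(c) covers 1:c
3(c) covers 2:c
4(x) covers ∅
5(y) covers 4:x
6(x) covers 5:y
floor of heap: 0:c, 4:x
completions by unplaced set U, small U first (add the entries for U minus each lowest piece of U):
  |U|=1: {3}:1  {6}:1
  |U|=2: {2,3}:1  {3,6}:2  {5,6}:1
  |U|=3: {1,2,3}:1  {2,3,6}:3  {3,5,6}:3  {4,5,6}:1
  |U|=4: {0,1,2,3}:1  {1,2,3,6}:4  {2,3,5,6}:6  {3,4,5,6}:4
  |U|=5: {0,1,2,3,6}:5  {1,2,3,5,6}:10  {2,3,4,5,6}:10
  start at 0(c): 20
  start at 4(x): 15
sum over floor = 35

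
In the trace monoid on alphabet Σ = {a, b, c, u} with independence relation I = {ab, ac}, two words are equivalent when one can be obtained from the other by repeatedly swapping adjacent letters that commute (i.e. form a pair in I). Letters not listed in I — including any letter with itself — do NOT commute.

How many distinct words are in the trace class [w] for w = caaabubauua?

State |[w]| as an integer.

20

piece 0:c — minimal
piece 1:a — minimal
piece 2:a rests on {1:a}
piece 3:a rests on {2:a}
piece 4:b rests on {0:c}
piece 5:u rests on {3:a, 4:b}
piece 6:b rests on {5:u}
piece 7:a rests on {5:u}
piece 8:u rests on {6:b, 7:a}
piece 9:u rests on {8:u}
piece 10:a rests on {9:u}
minimal pieces: {0:c, 1:a}
ways to finish when only these pieces remain (= sum over removing one remaining piece with nothing left below it):
  1 left: {10}→1
  2 left: {9,10}→1
  3 left: {8,9,10}→1
  4 left: {6,8,9,10}→1  {7,8,9,10}→1
  5 left: {6,7,8,9,10}→2
  6 left: {5,6,7,8,9,10}→2
  7 left: {3,5,6,7,8,9,10}→2  {4,5,6,7,8,9,10}→2
  8 left: {0,4,5,6,7,8,9,10}→2  {2,3,5,6,7,8,9,10}→2  {3,4,5,6,7,8,9,10}→4
  9 left: {0,3,4,5,6,7,8,9,10}→6  {1,2,3,5,6,7,8,9,10}→2  {2,3,4,5,6,7,8,9,10}→6
  placing 0:c first → 8 extensions
  placing 1:a first → 12 extensions
total linear extensions = 20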